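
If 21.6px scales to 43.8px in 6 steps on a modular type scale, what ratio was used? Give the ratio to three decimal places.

1.125

The ratio satisfies 21.6 × r⁶ = 43.8, so r = (43.8 / 21.6)^(1/6).
r = 2.0278^(1/6) ≈ 1.1250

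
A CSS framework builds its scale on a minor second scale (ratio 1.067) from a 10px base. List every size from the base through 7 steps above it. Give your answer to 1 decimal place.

10.0px, 10.7px, 11.4px, 12.1px, 13.0px, 13.8px, 14.8px, 15.7px

Step 0: 10px
Step 1: 10.0 × 1.067 = 10.7
Step 2: 10.0 × 1.067² = 11.4
Step 3: 10.0 × 1.067³ = 12.1
Step 4: 10.0 × 1.067⁴ = 13.0
Step 5: 10.0 × 1.067⁵ = 13.8
Step 6: 10.0 × 1.067⁶ = 14.8
Step 7: 10.0 × 1.067⁷ = 15.7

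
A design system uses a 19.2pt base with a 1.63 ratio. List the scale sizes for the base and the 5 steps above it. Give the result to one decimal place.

19.2pt, 31.3pt, 51.0pt, 83.2pt, 135.5pt, 220.9pt

Step 0: 19.2pt
Step 1: 19.2 × 1.63 = 31.3
Step 2: 19.2 × 1.63² = 51.0
Step 3: 19.2 × 1.63³ = 83.2
Step 4: 19.2 × 1.63⁴ = 135.5
Step 5: 19.2 × 1.63⁵ = 220.9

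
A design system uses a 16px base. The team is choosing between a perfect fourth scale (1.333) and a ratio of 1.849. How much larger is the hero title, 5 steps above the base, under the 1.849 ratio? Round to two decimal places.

Perfect fourth: 16.0 × 1.333⁵ = 67.3396px
At 1.849: 16.0 × 1.849⁵ = 345.7837px
Difference: 345.7837 − 67.3396 = 278.4441px

278.44px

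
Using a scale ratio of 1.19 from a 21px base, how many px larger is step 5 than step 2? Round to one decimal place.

Step 2: 21.0 × 1.19² = 29.738px
Step 5: 21.0 × 1.19⁵ = 50.113px
Difference: 50.113 − 29.738 = 20.375px

20.4px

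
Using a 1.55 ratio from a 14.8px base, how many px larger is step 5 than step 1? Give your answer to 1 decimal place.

109.5px

Step 1: 14.8 × 1.55 = 22.940px
Step 5: 14.8 × 1.55⁵ = 132.410px
Difference: 132.410 − 22.940 = 109.470px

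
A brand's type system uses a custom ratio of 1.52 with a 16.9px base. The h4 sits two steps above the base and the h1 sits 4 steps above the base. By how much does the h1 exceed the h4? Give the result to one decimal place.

Step 2: 16.9 × 1.52² = 39.046px
Step 4: 16.9 × 1.52⁴ = 90.211px
Difference: 90.211 − 39.046 = 51.165px

51.2px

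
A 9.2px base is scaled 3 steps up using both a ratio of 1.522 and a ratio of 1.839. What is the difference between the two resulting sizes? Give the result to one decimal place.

At 1.522: 9.2 × 1.522³ = 32.436px
At 1.839: 9.2 × 1.839³ = 57.218px
Difference: 57.218 − 32.436 = 24.782px

24.8px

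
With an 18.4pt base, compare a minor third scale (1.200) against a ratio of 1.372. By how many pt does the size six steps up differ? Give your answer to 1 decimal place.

67.8pt

Minor third: 18.4 × 1.200⁶ = 54.942pt
At 1.372: 18.4 × 1.372⁶ = 122.728pt
Difference: 122.728 − 54.942 = 67.786pt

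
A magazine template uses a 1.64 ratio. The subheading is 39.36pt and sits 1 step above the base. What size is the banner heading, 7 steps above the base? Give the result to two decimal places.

Moving from step +1 to step +7 is 6 steps up, so multiply by r⁶.
39.36 × 1.64⁶ = 39.36 × 19.45643 ≈ 765.805

765.80pt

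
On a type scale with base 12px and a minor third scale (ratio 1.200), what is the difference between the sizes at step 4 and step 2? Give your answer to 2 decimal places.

Step 2: 12.0 × 1.200² = 17.2800px
Step 4: 12.0 × 1.200⁴ = 24.8832px
Difference: 24.8832 − 17.2800 = 7.6032px

7.60px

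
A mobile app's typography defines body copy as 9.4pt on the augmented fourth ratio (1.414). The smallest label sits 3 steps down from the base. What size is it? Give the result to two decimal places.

Every step multiplies by the scale ratio.
9.4 ÷ 1.414³ = 9.4 ÷ 2.82715 ≈ 3.32

3.32pt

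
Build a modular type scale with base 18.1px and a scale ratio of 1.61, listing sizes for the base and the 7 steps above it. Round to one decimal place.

Step 0: 18.1px
Step 1: 18.1 × 1.61 = 29.1
Step 2: 18.1 × 1.61² = 46.9
Step 3: 18.1 × 1.61³ = 75.5
Step 4: 18.1 × 1.61⁴ = 121.6
Step 5: 18.1 × 1.61⁵ = 195.8
Step 6: 18.1 × 1.61⁶ = 315.2
Step 7: 18.1 × 1.61⁷ = 507.5

18.1px, 29.1px, 46.9px, 75.5px, 121.6px, 195.8px, 315.2px, 507.5px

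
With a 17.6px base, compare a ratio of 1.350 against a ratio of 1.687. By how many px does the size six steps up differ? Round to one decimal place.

At 1.350: 17.6 × 1.350⁶ = 106.541px
At 1.687: 17.6 × 1.687⁶ = 405.698px
Difference: 405.698 − 106.541 = 299.157px

299.2px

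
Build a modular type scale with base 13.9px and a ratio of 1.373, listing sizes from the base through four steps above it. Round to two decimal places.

Step 0: 13.9px
Step 1: 13.9 × 1.373 = 19.08
Step 2: 13.9 × 1.373² = 26.20
Step 3: 13.9 × 1.373³ = 35.98
Step 4: 13.9 × 1.373⁴ = 49.40

13.90px, 19.08px, 26.20px, 35.98px, 49.40px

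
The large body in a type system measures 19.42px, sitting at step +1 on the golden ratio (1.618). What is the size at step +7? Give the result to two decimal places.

348.43px

19.42 × 1.618⁶ = 19.42 × 17.94201 ≈ 348.434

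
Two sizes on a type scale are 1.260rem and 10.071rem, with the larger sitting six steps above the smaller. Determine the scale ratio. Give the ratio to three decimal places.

r⁶ = 10.071 / 1.260, so r = (10.071/1.260)^(1/6).
r = 7.9929^(1/6) ≈ 1.4140

1.414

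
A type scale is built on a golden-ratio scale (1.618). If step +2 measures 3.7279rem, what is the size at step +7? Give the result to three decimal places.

41.339rem

3.7279 × 1.618⁵ = 3.7279 × 11.08901 ≈ 41.339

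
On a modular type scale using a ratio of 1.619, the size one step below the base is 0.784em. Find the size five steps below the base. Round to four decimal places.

The gap is -5 − (-1) = -4 steps, so the factor is 1.619^-4.
0.784 ÷ 1.619⁴ = 0.784 ÷ 6.87048 ≈ 0.1141

0.1141em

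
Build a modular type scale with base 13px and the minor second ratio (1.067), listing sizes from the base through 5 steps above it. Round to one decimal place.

Step 0: 13px
Step 1: 13.0 × 1.067 = 13.9
Step 2: 13.0 × 1.067² = 14.8
Step 3: 13.0 × 1.067³ = 15.8
Step 4: 13.0 × 1.067⁴ = 16.9
Step 5: 13.0 × 1.067⁵ = 18.0

13.0px, 13.9px, 14.8px, 15.8px, 16.9px, 18.0px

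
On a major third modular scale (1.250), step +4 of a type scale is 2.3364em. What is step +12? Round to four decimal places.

13.9260em

Moving from step +4 to step +12 is 8 steps up, so multiply by r⁸.
2.3364 × 1.250⁸ = 2.3364 × 5.96046 ≈ 13.9260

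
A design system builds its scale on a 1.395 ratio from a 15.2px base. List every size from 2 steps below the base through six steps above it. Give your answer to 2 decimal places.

Step -2: 15.2 ÷ 1.395² = 7.81
Step -1: 15.2 ÷ 1.395 = 10.90
Step 0: 15.2px
Step 1: 15.2 × 1.395 = 21.20
Step 2: 15.2 × 1.395² = 29.58
Step 3: 15.2 × 1.395³ = 41.26
Step 4: 15.2 × 1.395⁴ = 57.56
Step 5: 15.2 × 1.395⁵ = 80.30
Step 6: 15.2 × 1.395⁶ = 112.02

7.81px, 10.90px, 15.20px, 21.20px, 29.58px, 41.26px, 57.56px, 80.30px, 112.02px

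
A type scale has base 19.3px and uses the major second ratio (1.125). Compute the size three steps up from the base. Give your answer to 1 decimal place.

27.5px

19.3 × 1.125³ = 19.3 × 1.42383 ≈ 27.48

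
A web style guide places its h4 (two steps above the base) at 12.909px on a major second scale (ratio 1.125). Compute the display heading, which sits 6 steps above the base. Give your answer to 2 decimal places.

12.909 × 1.125⁴ = 12.909 × 1.60181 ≈ 20.678

20.68px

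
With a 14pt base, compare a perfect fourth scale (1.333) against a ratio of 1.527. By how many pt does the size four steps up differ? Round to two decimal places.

31.91pt

Perfect fourth: 14.0 × 1.333⁴ = 44.2027pt
At 1.527: 14.0 × 1.527⁴ = 76.1174pt
Difference: 76.1174 − 44.2027 = 31.9147pt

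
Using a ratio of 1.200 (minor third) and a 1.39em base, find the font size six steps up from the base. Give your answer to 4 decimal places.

4.1505em

1.39 × 1.200⁶ = 1.39 × 2.98598 ≈ 4.1505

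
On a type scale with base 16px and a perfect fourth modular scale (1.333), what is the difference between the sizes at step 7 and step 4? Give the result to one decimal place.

Step 4: 16.0 × 1.333⁴ = 50.517px
Step 7: 16.0 × 1.333⁷ = 119.655px
Difference: 119.655 − 50.517 = 69.138px

69.1px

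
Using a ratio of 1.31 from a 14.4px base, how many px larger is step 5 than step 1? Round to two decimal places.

Step 1: 14.4 × 1.31 = 18.8640px
Step 5: 14.4 × 1.31⁵ = 55.5545px
Difference: 55.5545 − 18.8640 = 36.6905px

36.69px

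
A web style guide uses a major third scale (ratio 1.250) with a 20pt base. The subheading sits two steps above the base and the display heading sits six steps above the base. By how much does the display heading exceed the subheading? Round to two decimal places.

Step 2: 20.0 × 1.250² = 31.2500pt
Step 6: 20.0 × 1.250⁶ = 76.2939pt
Difference: 76.2939 − 31.2500 = 45.0439pt

45.04pt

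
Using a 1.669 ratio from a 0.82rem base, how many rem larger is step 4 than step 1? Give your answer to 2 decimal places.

4.99rem

Step 1: 0.82 × 1.669 = 1.3686rem
Step 4: 0.82 × 1.669⁴ = 6.3627rem
Difference: 6.3627 − 1.3686 = 4.9941rem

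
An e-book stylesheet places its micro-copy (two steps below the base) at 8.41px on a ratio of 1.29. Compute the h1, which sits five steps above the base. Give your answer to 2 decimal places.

The gap is 5 − (-2) = 7 steps, so the factor is 1.29^7.
8.41 × 1.29⁷ = 8.41 × 5.94467 ≈ 49.995

49.99px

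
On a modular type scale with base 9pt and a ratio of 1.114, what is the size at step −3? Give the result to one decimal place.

6.5pt

Every step multiplies by the scale ratio.
9.0 ÷ 1.114³ = 9.0 ÷ 1.38247 ≈ 6.51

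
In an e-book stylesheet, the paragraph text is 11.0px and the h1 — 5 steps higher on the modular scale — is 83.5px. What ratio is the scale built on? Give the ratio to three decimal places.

r⁵ = 83.5 / 11.0, so r = (83.5/11.0)^(1/5).
r = 7.5909^(1/5) ≈ 1.4999

1.500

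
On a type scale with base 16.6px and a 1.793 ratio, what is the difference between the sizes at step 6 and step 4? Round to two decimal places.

Step 4: 16.6 × 1.793⁴ = 171.5652px
Step 6: 16.6 × 1.793⁶ = 551.5563px
Difference: 551.5563 − 171.5652 = 379.9911px

379.99px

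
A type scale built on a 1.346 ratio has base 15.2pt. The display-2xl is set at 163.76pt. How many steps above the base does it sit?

8

1.346ⁿ = 163.76 / 15.2 = 10.7737
n = ln(10.7737) / ln(1.346) = 2.3771 / 0.2971 ≈ 8.00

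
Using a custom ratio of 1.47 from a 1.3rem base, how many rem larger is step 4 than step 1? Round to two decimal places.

4.16rem

Step 1: 1.3 × 1.47 = 1.9110rem
Step 4: 1.3 × 1.47⁴ = 6.0703rem
Difference: 6.0703 − 1.9110 = 4.1593rem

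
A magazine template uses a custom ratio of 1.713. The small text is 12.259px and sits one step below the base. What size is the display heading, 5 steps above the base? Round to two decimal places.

The gap is 5 − (-1) = 6 steps, so the factor is 1.713^6.
12.259 × 1.713⁶ = 12.259 × 25.26645 ≈ 309.741

309.74px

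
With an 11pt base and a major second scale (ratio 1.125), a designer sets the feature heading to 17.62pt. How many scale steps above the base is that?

4

1.125ⁿ = 17.62 / 11 = 1.6018
n = ln(1.6018) / ln(1.125) = 0.4711 / 0.1178 ≈ 4.00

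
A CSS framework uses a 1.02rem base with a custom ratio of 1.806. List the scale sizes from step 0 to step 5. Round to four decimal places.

Step 0: 1.02rem
Step 1: 1.02 × 1.806 = 1.8421
Step 2: 1.02 × 1.806² = 3.3269
Step 3: 1.02 × 1.806³ = 6.0083
Step 4: 1.02 × 1.806⁴ = 10.8510
Step 5: 1.02 × 1.806⁵ = 19.5970

1.0200rem, 1.8421rem, 3.3269rem, 6.0083rem, 10.8510rem, 19.5970rem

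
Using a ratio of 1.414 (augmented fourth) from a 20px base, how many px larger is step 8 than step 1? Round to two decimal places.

291.33px

Step 1: 20.0 × 1.414 = 28.2800px
Step 8: 20.0 × 1.414⁸ = 319.6136px
Difference: 319.6136 − 28.2800 = 291.3336px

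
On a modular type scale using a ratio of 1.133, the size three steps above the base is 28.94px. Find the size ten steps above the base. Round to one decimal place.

Moving from step +3 to step +10 is 7 steps up, so multiply by r⁷.
28.94 × 1.133⁷ = 28.94 × 2.39668 ≈ 69.360

69.4px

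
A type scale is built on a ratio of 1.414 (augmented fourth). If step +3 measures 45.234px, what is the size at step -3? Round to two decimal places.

5.66px

Moving from step +3 to step -3 is 6 steps down, so divide by r⁶.
45.234 ÷ 1.414⁶ = 45.234 ÷ 7.99275 ≈ 5.659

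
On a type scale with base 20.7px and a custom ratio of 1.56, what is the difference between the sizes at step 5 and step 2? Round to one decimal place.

140.9px

Step 2: 20.7 × 1.56² = 50.376px
Step 5: 20.7 × 1.56⁵ = 191.246px
Difference: 191.246 − 50.376 = 140.870px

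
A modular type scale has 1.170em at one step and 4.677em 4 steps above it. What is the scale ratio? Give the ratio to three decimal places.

r⁴ = 4.677 / 1.170, so r = (4.677/1.170)^(1/4).
r = 3.9974^(1/4) ≈ 1.4140

1.414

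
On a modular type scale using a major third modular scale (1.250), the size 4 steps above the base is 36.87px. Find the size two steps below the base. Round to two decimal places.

9.67px

The gap is -2 − (4) = -6 steps, so the factor is 1.250^-6.
36.87 ÷ 1.250⁶ = 36.87 ÷ 3.81470 ≈ 9.665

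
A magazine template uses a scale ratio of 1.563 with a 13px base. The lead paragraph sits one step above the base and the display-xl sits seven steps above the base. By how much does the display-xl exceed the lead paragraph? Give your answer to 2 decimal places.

275.93px

Step 1: 13.0 × 1.563 = 20.3190px
Step 7: 13.0 × 1.563⁷ = 296.2485px
Difference: 296.2485 − 20.3190 = 275.9295px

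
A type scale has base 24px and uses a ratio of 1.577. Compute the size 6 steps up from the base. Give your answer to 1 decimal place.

24.0 × 1.577⁶ = 24.0 × 15.38120 ≈ 369.15

369.1px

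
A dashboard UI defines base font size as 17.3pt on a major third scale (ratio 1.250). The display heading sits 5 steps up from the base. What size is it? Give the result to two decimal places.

Each step on a modular scale multiplies by the ratio, so the size n steps from the base is base × ratioⁿ.
17.3 × 1.250⁵ = 17.3 × 3.05176 ≈ 52.80

52.80pt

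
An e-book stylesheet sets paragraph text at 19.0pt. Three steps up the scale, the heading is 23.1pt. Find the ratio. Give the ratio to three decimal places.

1.067

r³ = 23.1 / 19.0, so r = (23.1/19.0)^(1/3).
r = 1.2158^(1/3) ≈ 1.0673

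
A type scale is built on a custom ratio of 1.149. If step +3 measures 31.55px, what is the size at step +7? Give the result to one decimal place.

The gap is 7 − (3) = 4 steps, so the factor is 1.149^4.
31.55 × 1.149⁴ = 31.55 × 1.74293 ≈ 54.989

55.0px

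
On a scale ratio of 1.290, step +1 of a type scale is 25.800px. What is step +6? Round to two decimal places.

92.17px

25.800 × 1.290⁵ = 25.800 × 3.57231 ≈ 92.165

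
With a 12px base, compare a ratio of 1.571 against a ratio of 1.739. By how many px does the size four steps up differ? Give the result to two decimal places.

At 1.571: 12.0 × 1.571⁴ = 73.0947px
At 1.739: 12.0 × 1.739⁴ = 109.7437px
Difference: 109.7437 − 73.0947 = 36.6490px

36.65px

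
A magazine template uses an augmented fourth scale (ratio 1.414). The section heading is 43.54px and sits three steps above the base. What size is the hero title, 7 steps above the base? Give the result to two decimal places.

174.05px

The gap is 7 − (3) = 4 steps, so the factor is 1.414^4.
43.54 × 1.414⁴ = 43.54 × 3.99758 ≈ 174.055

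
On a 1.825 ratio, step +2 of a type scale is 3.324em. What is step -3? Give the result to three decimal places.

Moving from step +2 to step -3 is 5 steps down, so divide by r⁵.
3.324 ÷ 1.825⁵ = 3.324 ÷ 20.24484 ≈ 0.164

0.164em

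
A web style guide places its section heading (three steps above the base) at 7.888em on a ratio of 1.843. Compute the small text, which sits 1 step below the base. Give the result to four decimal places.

7.888 ÷ 1.843⁴ = 7.888 ÷ 11.53722 ≈ 0.6837

0.6837em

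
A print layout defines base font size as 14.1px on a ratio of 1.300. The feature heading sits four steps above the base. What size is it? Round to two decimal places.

Every step multiplies by the scale ratio.
14.1 × 1.300⁴ = 14.1 × 2.85610 ≈ 40.27

40.27px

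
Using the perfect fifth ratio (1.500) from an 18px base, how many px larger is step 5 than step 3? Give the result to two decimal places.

75.94px

Step 3: 18.0 × 1.500³ = 60.7500px
Step 5: 18.0 × 1.500⁵ = 136.6875px
Difference: 136.6875 − 60.7500 = 75.9375px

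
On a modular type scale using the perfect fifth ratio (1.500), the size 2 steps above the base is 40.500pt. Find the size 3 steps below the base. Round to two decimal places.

5.33pt

40.500 ÷ 1.500⁵ = 40.500 ÷ 7.59375 ≈ 5.333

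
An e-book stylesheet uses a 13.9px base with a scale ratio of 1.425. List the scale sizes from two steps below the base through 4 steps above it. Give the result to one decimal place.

6.8px, 9.8px, 13.9px, 19.8px, 28.2px, 40.2px, 57.3px

Step -2: 13.9 ÷ 1.425² = 6.8
Step -1: 13.9 ÷ 1.425 = 9.8
Step 0: 13.9px
Step 1: 13.9 × 1.425 = 19.8
Step 2: 13.9 × 1.425² = 28.2
Step 3: 13.9 × 1.425³ = 40.2
Step 4: 13.9 × 1.425⁴ = 57.3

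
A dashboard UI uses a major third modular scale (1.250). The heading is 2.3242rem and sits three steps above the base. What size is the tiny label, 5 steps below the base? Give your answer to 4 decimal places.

2.3242 ÷ 1.250⁸ = 2.3242 ÷ 5.96046 ≈ 0.3899

0.3899rem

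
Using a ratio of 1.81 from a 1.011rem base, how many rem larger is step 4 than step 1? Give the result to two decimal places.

9.02rem

Step 1: 1.011 × 1.81 = 1.8299rem
Step 4: 1.011 × 1.81⁴ = 10.8509rem
Difference: 10.8509 − 1.8299 = 9.0210rem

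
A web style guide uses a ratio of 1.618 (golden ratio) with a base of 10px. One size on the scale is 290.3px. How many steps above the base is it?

7

1.618ⁿ = 290.3 / 10 = 29.0300
n = ln(29.0300) / ln(1.618) = 3.3683 / 0.4812 ≈ 7.00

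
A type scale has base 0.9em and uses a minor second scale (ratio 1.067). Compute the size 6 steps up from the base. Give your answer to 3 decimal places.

Every step multiplies by the scale ratio.
0.9 × 1.067⁶ = 0.9 × 1.47566 ≈ 1.328

1.328em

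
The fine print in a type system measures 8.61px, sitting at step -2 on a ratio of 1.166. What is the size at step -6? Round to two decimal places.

Moving from step -2 to step -6 is 4 steps down, so divide by r⁴.
8.61 ÷ 1.166⁴ = 8.61 ÷ 1.84839 ≈ 4.658

4.66px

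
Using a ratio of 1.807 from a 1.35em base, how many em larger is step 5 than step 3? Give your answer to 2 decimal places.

Step 3: 1.35 × 1.807³ = 7.9654em
Step 5: 1.35 × 1.807⁵ = 26.0091em
Difference: 26.0091 − 7.9654 = 18.0437em

18.04em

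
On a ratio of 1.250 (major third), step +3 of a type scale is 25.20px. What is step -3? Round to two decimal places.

6.61px

25.20 ÷ 1.250⁶ = 25.20 ÷ 3.81470 ≈ 6.606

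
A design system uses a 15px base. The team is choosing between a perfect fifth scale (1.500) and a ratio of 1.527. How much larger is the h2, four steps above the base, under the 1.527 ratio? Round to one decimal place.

Perfect fifth: 15.0 × 1.500⁴ = 75.938px
At 1.527: 15.0 × 1.527⁴ = 81.554px
Difference: 81.554 − 75.938 = 5.616px

5.6px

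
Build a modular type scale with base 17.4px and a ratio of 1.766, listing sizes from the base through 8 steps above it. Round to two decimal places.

Step 0: 17.4px
Step 1: 17.4 × 1.766 = 30.73
Step 2: 17.4 × 1.766² = 54.27
Step 3: 17.4 × 1.766³ = 95.83
Step 4: 17.4 × 1.766⁴ = 169.24
Step 5: 17.4 × 1.766⁵ = 298.88
Step 6: 17.4 × 1.766⁶ = 527.83
Step 7: 17.4 × 1.766⁷ = 932.15
Step 8: 17.4 × 1.766⁸ = 1646.17

17.40px, 30.73px, 54.27px, 95.83px, 169.24px, 298.88px, 527.83px, 932.15px, 1646.17px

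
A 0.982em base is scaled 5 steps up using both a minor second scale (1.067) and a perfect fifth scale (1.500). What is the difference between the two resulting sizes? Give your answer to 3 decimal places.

6.099em

Minor second: 0.982 × 1.067⁵ = 1.35811em
Perfect fifth: 0.982 × 1.500⁵ = 7.45706em
Difference: 7.45706 − 1.35811 = 6.09895em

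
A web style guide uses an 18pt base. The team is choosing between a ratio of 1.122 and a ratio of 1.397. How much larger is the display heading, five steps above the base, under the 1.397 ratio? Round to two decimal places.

63.77pt

At 1.122: 18.0 × 1.122⁵ = 32.0064pt
At 1.397: 18.0 × 1.397⁵ = 95.7755pt
Difference: 95.7755 − 32.0064 = 63.7691pt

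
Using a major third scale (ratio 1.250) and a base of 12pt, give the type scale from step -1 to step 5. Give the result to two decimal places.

9.60pt, 12.00pt, 15.00pt, 18.75pt, 23.44pt, 29.30pt, 36.62pt

Step -1: 12.0 ÷ 1.250 = 9.60
Step 0: 12pt
Step 1: 12.0 × 1.250 = 15.00
Step 2: 12.0 × 1.250² = 18.75
Step 3: 12.0 × 1.250³ = 23.44
Step 4: 12.0 × 1.250⁴ = 29.30
Step 5: 12.0 × 1.250⁵ = 36.62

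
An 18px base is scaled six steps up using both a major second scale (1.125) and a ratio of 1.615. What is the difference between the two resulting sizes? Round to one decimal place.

Major second: 18.0 × 1.125⁶ = 36.491px
At 1.615: 18.0 × 1.615⁶ = 319.380px
Difference: 319.380 − 36.491 = 282.889px

282.9px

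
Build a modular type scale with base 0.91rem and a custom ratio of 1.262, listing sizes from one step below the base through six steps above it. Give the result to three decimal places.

Step -1: 0.91 ÷ 1.262 = 0.721
Step 0: 0.91rem
Step 1: 0.91 × 1.262 = 1.148
Step 2: 0.91 × 1.262² = 1.449
Step 3: 0.91 × 1.262³ = 1.829
Step 4: 0.91 × 1.262⁴ = 2.308
Step 5: 0.91 × 1.262⁵ = 2.913
Step 6: 0.91 × 1.262⁶ = 3.676

0.721rem, 0.910rem, 1.148rem, 1.449rem, 1.829rem, 2.308rem, 2.913rem, 3.676rem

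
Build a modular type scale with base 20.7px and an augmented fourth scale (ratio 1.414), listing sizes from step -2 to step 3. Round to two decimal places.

Step -2: 20.7 ÷ 1.414² = 10.35
Step -1: 20.7 ÷ 1.414 = 14.64
Step 0: 20.7px
Step 1: 20.7 × 1.414 = 29.27
Step 2: 20.7 × 1.414² = 41.39
Step 3: 20.7 × 1.414³ = 58.52

10.35px, 14.64px, 20.70px, 29.27px, 41.39px, 58.52px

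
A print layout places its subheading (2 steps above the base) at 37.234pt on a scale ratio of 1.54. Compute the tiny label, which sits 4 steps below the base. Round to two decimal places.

37.234 ÷ 1.54⁶ = 37.234 ÷ 13.33903 ≈ 2.791

2.79pt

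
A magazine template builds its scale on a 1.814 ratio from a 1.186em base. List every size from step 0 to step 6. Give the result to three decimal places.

Step 0: 1.186em
Step 1: 1.186 × 1.814 = 2.151
Step 2: 1.186 × 1.814² = 3.903
Step 3: 1.186 × 1.814³ = 7.079
Step 4: 1.186 × 1.814⁴ = 12.842
Step 5: 1.186 × 1.814⁵ = 23.295
Step 6: 1.186 × 1.814⁶ = 42.258

1.186em, 2.151em, 3.903em, 7.079em, 12.842em, 23.295em, 42.258em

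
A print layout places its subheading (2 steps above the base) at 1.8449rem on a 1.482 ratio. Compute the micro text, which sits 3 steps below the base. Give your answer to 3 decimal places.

1.8449 ÷ 1.482⁵ = 1.8449 ÷ 7.14893 ≈ 0.258

0.258rem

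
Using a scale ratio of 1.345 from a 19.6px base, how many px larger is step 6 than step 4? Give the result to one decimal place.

Step 4: 19.6 × 1.345⁴ = 64.142px
Step 6: 19.6 × 1.345⁶ = 116.035px
Difference: 116.035 − 64.142 = 51.893px

51.9px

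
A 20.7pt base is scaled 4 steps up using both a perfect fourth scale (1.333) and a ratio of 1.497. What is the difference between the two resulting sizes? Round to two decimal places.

Perfect fourth: 20.7 × 1.333⁴ = 65.3568pt
At 1.497: 20.7 × 1.497⁴ = 103.9579pt
Difference: 103.9579 − 65.3568 = 38.6011pt

38.60pt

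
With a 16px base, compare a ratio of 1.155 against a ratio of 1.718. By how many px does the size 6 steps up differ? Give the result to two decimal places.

At 1.155: 16.0 × 1.155⁶ = 37.9850px
At 1.718: 16.0 × 1.718⁶ = 411.3949px
Difference: 411.3949 − 37.9850 = 373.4099px

373.41px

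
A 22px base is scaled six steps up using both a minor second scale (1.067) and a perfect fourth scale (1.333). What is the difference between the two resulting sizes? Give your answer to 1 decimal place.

91.0px

Minor second: 22.0 × 1.067⁶ = 32.465px
Perfect fourth: 22.0 × 1.333⁶ = 123.425px
Difference: 123.425 − 32.465 = 90.960px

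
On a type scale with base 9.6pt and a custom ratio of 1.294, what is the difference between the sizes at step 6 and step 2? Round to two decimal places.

Step 2: 9.6 × 1.294² = 16.0746pt
Step 6: 9.6 × 1.294⁶ = 45.0689pt
Difference: 45.0689 − 16.0746 = 28.9943pt

28.99pt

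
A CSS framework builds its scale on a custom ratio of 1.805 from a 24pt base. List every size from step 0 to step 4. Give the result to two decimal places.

24.00pt, 43.32pt, 78.19pt, 141.14pt, 254.75pt

Step 0: 24pt
Step 1: 24.0 × 1.805 = 43.32
Step 2: 24.0 × 1.805² = 78.19
Step 3: 24.0 × 1.805³ = 141.14
Step 4: 24.0 × 1.805⁴ = 254.75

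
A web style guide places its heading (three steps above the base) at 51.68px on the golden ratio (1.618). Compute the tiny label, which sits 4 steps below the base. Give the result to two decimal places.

51.68 ÷ 1.618⁷ = 51.68 ÷ 29.03017 ≈ 1.780

1.78px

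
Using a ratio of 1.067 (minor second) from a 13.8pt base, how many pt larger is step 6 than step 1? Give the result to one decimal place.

Step 1: 13.8 × 1.067 = 14.725pt
Step 6: 13.8 × 1.067⁶ = 20.364pt
Difference: 20.364 − 14.725 = 5.639pt

5.6pt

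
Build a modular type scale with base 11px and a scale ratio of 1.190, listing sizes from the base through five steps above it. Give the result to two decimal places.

Step 0: 11px
Step 1: 11.0 × 1.190 = 13.09
Step 2: 11.0 × 1.190² = 15.58
Step 3: 11.0 × 1.190³ = 18.54
Step 4: 11.0 × 1.190⁴ = 22.06
Step 5: 11.0 × 1.190⁵ = 26.25

11.00px, 13.09px, 15.58px, 18.54px, 22.06px, 26.25px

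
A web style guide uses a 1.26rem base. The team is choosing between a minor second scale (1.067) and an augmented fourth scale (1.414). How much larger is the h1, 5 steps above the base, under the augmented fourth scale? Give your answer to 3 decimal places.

5.380rem

Minor second: 1.26 × 1.067⁵ = 1.74258rem
Augmented fourth: 1.26 × 1.414⁵ = 7.12226rem
Difference: 7.12226 − 1.74258 = 5.37968rem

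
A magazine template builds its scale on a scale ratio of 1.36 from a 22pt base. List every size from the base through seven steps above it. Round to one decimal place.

22.0pt, 29.9pt, 40.7pt, 55.3pt, 75.3pt, 102.4pt, 139.2pt, 189.3pt

Step 0: 22pt
Step 1: 22.0 × 1.36 = 29.9
Step 2: 22.0 × 1.36² = 40.7
Step 3: 22.0 × 1.36³ = 55.3
Step 4: 22.0 × 1.36⁴ = 75.3
Step 5: 22.0 × 1.36⁵ = 102.4
Step 6: 22.0 × 1.36⁶ = 139.2
Step 7: 22.0 × 1.36⁷ = 189.3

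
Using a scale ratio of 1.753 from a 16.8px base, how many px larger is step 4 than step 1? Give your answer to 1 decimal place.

Step 1: 16.8 × 1.753 = 29.450px
Step 4: 16.8 × 1.753⁴ = 158.649px
Difference: 158.649 − 29.450 = 129.199px

129.2px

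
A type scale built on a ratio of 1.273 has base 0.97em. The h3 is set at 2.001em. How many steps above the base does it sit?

3

1.273ⁿ = 2.001 / 0.97 = 2.0629
n = ln(2.0629) / ln(1.273) = 0.7241 / 0.2414 ≈ 3.00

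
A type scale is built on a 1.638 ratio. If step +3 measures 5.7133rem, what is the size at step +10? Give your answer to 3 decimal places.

5.7133 × 1.638⁷ = 5.7133 × 31.63714 ≈ 180.752

180.752rem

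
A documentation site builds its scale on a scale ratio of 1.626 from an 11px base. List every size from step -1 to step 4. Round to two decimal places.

Step -1: 11.0 ÷ 1.626 = 6.77
Step 0: 11px
Step 1: 11.0 × 1.626 = 17.89
Step 2: 11.0 × 1.626² = 29.08
Step 3: 11.0 × 1.626³ = 47.29
Step 4: 11.0 × 1.626⁴ = 76.89

6.77px, 11.00px, 17.89px, 29.08px, 47.29px, 76.89px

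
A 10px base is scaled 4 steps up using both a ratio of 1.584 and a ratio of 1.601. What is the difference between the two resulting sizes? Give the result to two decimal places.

At 1.584: 10.0 × 1.584⁴ = 62.9536px
At 1.601: 10.0 × 1.601⁴ = 65.7000px
Difference: 65.7000 − 62.9536 = 2.7464px

2.75px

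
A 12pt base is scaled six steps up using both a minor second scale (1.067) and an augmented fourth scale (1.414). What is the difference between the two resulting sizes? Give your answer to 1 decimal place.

Minor second: 12.0 × 1.067⁶ = 17.708pt
Augmented fourth: 12.0 × 1.414⁶ = 95.913pt
Difference: 95.913 − 17.708 = 78.205pt

78.2pt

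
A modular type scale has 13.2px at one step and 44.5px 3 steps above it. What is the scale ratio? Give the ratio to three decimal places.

The ratio satisfies 13.2 × r³ = 44.5, so r = (44.5 / 13.2)^(1/3).
r = 3.3712^(1/3) ≈ 1.4994

1.499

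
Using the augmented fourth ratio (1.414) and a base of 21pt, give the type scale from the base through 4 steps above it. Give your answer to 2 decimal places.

Step 0: 21pt
Step 1: 21.0 × 1.414 = 29.69
Step 2: 21.0 × 1.414² = 41.99
Step 3: 21.0 × 1.414³ = 59.37
Step 4: 21.0 × 1.414⁴ = 83.95

21.00pt, 29.69pt, 41.99pt, 59.37pt, 83.95pt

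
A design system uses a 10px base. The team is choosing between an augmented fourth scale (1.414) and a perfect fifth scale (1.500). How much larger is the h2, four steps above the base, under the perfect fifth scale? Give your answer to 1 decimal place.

Augmented fourth: 10.0 × 1.414⁴ = 39.976px
Perfect fifth: 10.0 × 1.500⁴ = 50.625px
Difference: 50.625 − 39.976 = 10.649px

10.6px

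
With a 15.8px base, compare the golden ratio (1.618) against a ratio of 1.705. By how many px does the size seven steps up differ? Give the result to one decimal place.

203.1px

Golden ratio: 15.8 × 1.618⁷ = 458.677px
At 1.705: 15.8 × 1.705⁷ = 661.802px
Difference: 661.802 − 458.677 = 203.125px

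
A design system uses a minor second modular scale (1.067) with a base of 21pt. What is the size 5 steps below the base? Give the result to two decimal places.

15.18pt

Each step on a modular scale multiplies by the ratio, so the size n steps from the base is base × ratioⁿ.
21.0 ÷ 1.067⁵ = 21.0 ÷ 1.38300 ≈ 15.18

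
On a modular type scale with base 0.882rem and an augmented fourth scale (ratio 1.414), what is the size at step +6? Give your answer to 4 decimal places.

0.882 × 1.414⁶ = 0.882 × 7.99275 ≈ 7.0496

7.0496rem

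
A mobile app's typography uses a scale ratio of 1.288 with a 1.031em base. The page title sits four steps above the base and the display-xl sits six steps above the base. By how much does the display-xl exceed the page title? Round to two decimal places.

Step 4: 1.031 × 1.288⁴ = 2.8374em
Step 6: 1.031 × 1.288⁶ = 4.7071em
Difference: 4.7071 − 2.8374 = 1.8697em

1.87em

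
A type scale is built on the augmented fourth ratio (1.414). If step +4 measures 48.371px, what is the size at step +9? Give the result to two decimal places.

273.42px

The gap is 9 − (4) = 5 steps, so the factor is 1.414^5.
48.371 × 1.414⁵ = 48.371 × 5.65258 ≈ 273.421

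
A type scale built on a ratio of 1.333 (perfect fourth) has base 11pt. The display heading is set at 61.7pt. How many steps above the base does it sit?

1.333ⁿ = 61.7 / 11 = 5.6091
n = ln(5.6091) / ln(1.333) = 1.7244 / 0.2874 ≈ 6.00

6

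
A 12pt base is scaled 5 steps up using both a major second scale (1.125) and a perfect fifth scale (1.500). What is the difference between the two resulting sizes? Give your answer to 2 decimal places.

69.50pt

Major second: 12.0 × 1.125⁵ = 21.6244pt
Perfect fifth: 12.0 × 1.500⁵ = 91.1250pt
Difference: 91.1250 − 21.6244 = 69.5006pt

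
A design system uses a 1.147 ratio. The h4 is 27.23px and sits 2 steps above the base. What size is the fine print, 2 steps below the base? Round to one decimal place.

15.7px

27.23 ÷ 1.147⁴ = 27.23 ÷ 1.73083 ≈ 15.732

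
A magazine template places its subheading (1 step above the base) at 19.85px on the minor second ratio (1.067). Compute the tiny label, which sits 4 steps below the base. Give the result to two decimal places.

The gap is -4 − (1) = -5 steps, so the factor is 1.067^-5.
19.85 ÷ 1.067⁵ = 19.85 ÷ 1.38300 ≈ 14.353

14.35px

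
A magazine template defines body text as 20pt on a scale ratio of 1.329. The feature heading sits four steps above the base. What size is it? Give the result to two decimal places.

A modular type scale is a geometric sequence: sizeₙ = base × rⁿ.
20.0 × 1.329⁴ = 20.0 × 3.11961 ≈ 62.39

62.39pt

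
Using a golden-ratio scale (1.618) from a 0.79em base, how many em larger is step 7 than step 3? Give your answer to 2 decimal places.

Step 3: 0.79 × 1.618³ = 3.3463em
Step 7: 0.79 × 1.618⁷ = 22.9338em
Difference: 22.9338 − 3.3463 = 19.5875em

19.59em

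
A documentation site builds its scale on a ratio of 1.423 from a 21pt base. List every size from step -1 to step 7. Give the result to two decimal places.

Step -1: 21.0 ÷ 1.423 = 14.76
Step 0: 21pt
Step 1: 21.0 × 1.423 = 29.88
Step 2: 21.0 × 1.423² = 42.52
Step 3: 21.0 × 1.423³ = 60.51
Step 4: 21.0 × 1.423⁴ = 86.11
Step 5: 21.0 × 1.423⁵ = 122.53
Step 6: 21.0 × 1.423⁶ = 174.36
Step 7: 21.0 × 1.423⁷ = 248.12

14.76pt, 21.00pt, 29.88pt, 42.52pt, 60.51pt, 86.11pt, 122.53pt, 174.36pt, 248.12pt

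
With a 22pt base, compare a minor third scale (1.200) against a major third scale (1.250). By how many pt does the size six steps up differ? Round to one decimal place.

18.2pt

Minor third: 22.0 × 1.200⁶ = 65.692pt
Major third: 22.0 × 1.250⁶ = 83.923pt
Difference: 83.923 − 65.692 = 18.231pt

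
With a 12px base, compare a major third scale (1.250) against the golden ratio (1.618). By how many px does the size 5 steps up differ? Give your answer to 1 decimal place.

96.4px

Major third: 12.0 × 1.250⁵ = 36.621px
Golden ratio: 12.0 × 1.618⁵ = 133.068px
Difference: 133.068 − 36.621 = 96.447px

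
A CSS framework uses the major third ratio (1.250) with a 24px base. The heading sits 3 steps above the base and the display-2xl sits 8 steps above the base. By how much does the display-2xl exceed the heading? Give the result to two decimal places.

Step 3: 24.0 × 1.250³ = 46.8750px
Step 8: 24.0 × 1.250⁸ = 143.0511px
Difference: 143.0511 − 46.8750 = 96.1761px

96.18px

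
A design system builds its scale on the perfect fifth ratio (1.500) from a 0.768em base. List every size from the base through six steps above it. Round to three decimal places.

Step 0: 0.768em
Step 1: 0.768 × 1.500 = 1.152
Step 2: 0.768 × 1.500² = 1.728
Step 3: 0.768 × 1.500³ = 2.592
Step 4: 0.768 × 1.500⁴ = 3.888
Step 5: 0.768 × 1.500⁵ = 5.832
Step 6: 0.768 × 1.500⁶ = 8.748

0.768em, 1.152em, 1.728em, 2.592em, 3.888em, 5.832em, 8.748em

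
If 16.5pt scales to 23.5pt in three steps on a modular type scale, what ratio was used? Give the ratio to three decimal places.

1.125

r³ = 23.5 / 16.5, so r = (23.5/16.5)^(1/3).
r = 1.4242^(1/3) ≈ 1.1251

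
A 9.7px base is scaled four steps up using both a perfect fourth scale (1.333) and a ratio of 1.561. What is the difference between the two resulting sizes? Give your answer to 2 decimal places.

Perfect fourth: 9.7 × 1.333⁴ = 30.6261px
At 1.561: 9.7 × 1.561⁴ = 57.5948px
Difference: 57.5948 − 30.6261 = 26.9687px

26.97px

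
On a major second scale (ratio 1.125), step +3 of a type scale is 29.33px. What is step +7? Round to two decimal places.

46.98px

29.33 × 1.125⁴ = 29.33 × 1.60181 ≈ 46.981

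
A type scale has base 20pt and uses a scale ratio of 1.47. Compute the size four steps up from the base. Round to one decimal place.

Each step on a modular scale multiplies by the ratio, so the size n steps from the base is base × ratioⁿ.
20.0 × 1.47⁴ = 20.0 × 4.66949 ≈ 93.39

93.4pt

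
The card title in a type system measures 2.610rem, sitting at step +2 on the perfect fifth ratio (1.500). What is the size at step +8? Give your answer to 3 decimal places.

29.730rem

The gap is 8 − (2) = 6 steps, so the factor is 1.500^6.
2.610 × 1.500⁶ = 2.610 × 11.39062 ≈ 29.730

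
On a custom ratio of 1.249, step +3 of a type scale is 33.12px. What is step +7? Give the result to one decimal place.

80.6px

The gap is 7 − (3) = 4 steps, so the factor is 1.249^4.
33.12 × 1.249⁴ = 33.12 × 2.43360 ≈ 80.601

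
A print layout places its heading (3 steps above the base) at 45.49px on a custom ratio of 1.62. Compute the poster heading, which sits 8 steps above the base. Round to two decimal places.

507.56px

The gap is 8 − (3) = 5 steps, so the factor is 1.62^5.
45.49 × 1.62⁵ = 45.49 × 11.15771 ≈ 507.564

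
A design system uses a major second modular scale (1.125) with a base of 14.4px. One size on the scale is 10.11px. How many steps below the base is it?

3

1.125ⁿ = 14.4 / 10.11 = 1.4243
n = ln(1.4243) / ln(1.125) = 0.3537 / 0.1178 ≈ 3.00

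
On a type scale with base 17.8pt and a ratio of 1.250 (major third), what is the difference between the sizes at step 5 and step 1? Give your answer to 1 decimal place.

Step 1: 17.8 × 1.250 = 22.250pt
Step 5: 17.8 × 1.250⁵ = 54.321pt
Difference: 54.321 − 22.250 = 32.071pt

32.1pt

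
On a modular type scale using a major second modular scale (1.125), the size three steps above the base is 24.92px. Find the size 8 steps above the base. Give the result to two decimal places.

44.91px

Moving from step +3 to step +8 is 5 steps up, so multiply by r⁵.
24.92 × 1.125⁵ = 24.92 × 1.80203 ≈ 44.907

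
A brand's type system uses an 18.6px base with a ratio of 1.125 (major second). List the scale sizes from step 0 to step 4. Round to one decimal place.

Step 0: 18.6px
Step 1: 18.6 × 1.125 = 20.9
Step 2: 18.6 × 1.125² = 23.5
Step 3: 18.6 × 1.125³ = 26.5
Step 4: 18.6 × 1.125⁴ = 29.8

18.6px, 20.9px, 23.5px, 26.5px, 29.8px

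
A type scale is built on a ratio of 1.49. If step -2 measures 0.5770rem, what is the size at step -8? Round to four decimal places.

0.5770 ÷ 1.49⁶ = 0.5770 ÷ 10.94253 ≈ 0.0527

0.0527rem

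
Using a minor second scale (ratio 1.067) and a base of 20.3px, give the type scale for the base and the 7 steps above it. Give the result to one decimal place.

20.3px, 21.7px, 23.1px, 24.7px, 26.3px, 28.1px, 30.0px, 32.0px

Step 0: 20.3px
Step 1: 20.3 × 1.067 = 21.7
Step 2: 20.3 × 1.067² = 23.1
Step 3: 20.3 × 1.067³ = 24.7
Step 4: 20.3 × 1.067⁴ = 26.3
Step 5: 20.3 × 1.067⁵ = 28.1
Step 6: 20.3 × 1.067⁶ = 30.0
Step 7: 20.3 × 1.067⁷ = 32.0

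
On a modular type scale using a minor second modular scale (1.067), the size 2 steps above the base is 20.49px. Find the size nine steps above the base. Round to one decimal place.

The gap is 9 − (2) = 7 steps, so the factor is 1.067^7.
20.49 × 1.067⁷ = 20.49 × 1.57453 ≈ 32.262

32.3px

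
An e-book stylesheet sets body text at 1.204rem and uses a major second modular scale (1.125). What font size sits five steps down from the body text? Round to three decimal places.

Every step multiplies by the scale ratio.
1.204 ÷ 1.125⁵ = 1.204 ÷ 1.80203 ≈ 0.668

0.668rem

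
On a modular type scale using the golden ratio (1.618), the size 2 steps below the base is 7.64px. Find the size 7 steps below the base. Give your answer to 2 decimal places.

0.69px

The gap is -7 − (-2) = -5 steps, so the factor is 1.618^-5.
7.64 ÷ 1.618⁵ = 7.64 ÷ 11.08901 ≈ 0.689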